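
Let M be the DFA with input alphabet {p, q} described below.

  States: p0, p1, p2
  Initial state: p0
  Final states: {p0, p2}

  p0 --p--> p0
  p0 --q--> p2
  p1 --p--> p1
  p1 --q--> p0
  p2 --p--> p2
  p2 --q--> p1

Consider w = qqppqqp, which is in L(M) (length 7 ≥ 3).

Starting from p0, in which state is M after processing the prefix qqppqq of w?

State sequence: p0 -q-> p2 -q-> p1 -p-> p1 -p-> p1 -q-> p0 -q-> p2

After reading 6 characters, M is in state p2.

p2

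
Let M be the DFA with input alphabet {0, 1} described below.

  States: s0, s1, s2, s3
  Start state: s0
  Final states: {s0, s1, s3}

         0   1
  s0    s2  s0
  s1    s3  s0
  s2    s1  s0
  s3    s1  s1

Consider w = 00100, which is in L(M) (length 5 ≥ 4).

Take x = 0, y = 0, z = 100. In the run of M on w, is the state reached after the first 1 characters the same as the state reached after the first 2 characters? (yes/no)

no

State sequence: s0 -0-> s2 -0-> s1

After x (step 1): s2. After xy (step 2): s1.
They differ (s2 ≠ s1), so y is not a cycle from the state after x; this split is not the one the pumping-lemma construction produces, and pumping y need not keep the string in L(M).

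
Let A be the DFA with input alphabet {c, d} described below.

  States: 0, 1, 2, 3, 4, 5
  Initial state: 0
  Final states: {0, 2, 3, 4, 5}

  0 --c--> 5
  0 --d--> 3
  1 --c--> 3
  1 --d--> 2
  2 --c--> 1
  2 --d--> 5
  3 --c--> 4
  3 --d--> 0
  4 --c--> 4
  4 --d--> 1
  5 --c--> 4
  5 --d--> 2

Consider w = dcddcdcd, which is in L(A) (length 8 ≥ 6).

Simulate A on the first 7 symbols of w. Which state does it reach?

1

Run of A on the first 7 characters of w = d c d d c d c:
  step 0: 0  (start)
  step 1: 3  (read d: 0→3)
  step 2: 4  (read c: 3→4)
  step 3: 1  (read d: 4→1)
  step 4: 2  (read d: 1→2)
  step 5: 1  (read c: 2→1)
  step 6: 2  (read d: 1→2)
  step 7: 1  (read c: 2→1)

After reading 7 characters, A is in state 1.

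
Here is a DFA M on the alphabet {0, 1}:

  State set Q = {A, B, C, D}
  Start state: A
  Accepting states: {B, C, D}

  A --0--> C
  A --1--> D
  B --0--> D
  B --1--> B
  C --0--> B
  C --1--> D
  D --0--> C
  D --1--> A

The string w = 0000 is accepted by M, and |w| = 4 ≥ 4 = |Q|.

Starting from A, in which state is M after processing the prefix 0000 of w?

C

Run of M on the first 4 characters of w = 0 0 0 0:
  step 0: A  (start)
  step 1: C  (read 0: A→C)
  step 2: B  (read 0: C→B)
  step 3: D  (read 0: B→D)
  step 4: C  (read 0: D→C)

After reading 4 characters, M is in state C.
(This kind of state-tracing is the core of the pumping-lemma construction: with 4 states, pigeonhole forces a repeat within the first 4 steps.)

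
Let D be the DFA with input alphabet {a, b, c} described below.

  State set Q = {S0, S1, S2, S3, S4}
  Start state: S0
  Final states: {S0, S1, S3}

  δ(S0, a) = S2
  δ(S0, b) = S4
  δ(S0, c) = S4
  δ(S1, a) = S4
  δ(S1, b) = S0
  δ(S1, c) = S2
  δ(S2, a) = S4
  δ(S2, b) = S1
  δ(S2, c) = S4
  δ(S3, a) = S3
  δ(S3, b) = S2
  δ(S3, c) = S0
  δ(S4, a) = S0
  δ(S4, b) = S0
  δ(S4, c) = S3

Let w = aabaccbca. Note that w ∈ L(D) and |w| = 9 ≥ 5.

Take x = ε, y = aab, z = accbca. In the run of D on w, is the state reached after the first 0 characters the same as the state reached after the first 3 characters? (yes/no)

yes

State sequence: S0 -a-> S2 -a-> S4 -b-> S0

After x (step 0): S0. After xy (step 3): S0.
They match, so y = aab drives D around a cycle from S0 back to itself; pumping y any number of times keeps D in S0 before reading z, and xyⁱz ∈ L(D) for every i ≥ 0.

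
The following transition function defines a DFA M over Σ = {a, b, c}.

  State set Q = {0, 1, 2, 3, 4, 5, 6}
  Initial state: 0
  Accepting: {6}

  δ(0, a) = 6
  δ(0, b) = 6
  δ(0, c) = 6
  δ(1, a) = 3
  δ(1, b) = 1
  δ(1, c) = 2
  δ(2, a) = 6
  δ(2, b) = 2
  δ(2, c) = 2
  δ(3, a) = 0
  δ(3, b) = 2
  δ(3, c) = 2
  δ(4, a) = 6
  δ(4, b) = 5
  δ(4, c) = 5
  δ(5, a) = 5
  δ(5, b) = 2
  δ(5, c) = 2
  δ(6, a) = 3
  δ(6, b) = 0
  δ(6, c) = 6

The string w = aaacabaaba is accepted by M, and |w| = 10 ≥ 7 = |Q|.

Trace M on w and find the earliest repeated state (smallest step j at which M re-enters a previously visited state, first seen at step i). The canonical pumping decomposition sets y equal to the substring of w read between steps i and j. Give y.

Run of M on w = a a a c a b a a b a:
  step 0: 0  (start)
  step 1: 6  (read a: 0→6)
  step 2: 3  (read a: 6→3)
  step 3: 0  (read a: 3→0)   ← first repeat (0 seen earlier)
  step 4: 6  (read c: 0→6)
  step 5: 3  (read a: 6→3)
  step 6: 2  (read b: 3→2)
  step 7: 6  (read a: 2→6)
  step 8: 3  (read a: 6→3)
  step 9: 2  (read b: 3→2)
  step 10: 6  (read a: 2→6)

So i = 0, j = 3, giving x = w[0:0] = ε, y = w[0:3] = aaa, z = w[3:10] = cabaaba.
Check: |xy| = 3 ≤ 7 and |y| = 3 ≥ 1. Reading y takes M from 0 back to 0, so every xyⁱz is accepted.
The DFA has 7 states, so the proof of the pumping lemma guarantees a repeated state among the first 7+1 visited; the segment between the two visits is the pumpable y.

aaa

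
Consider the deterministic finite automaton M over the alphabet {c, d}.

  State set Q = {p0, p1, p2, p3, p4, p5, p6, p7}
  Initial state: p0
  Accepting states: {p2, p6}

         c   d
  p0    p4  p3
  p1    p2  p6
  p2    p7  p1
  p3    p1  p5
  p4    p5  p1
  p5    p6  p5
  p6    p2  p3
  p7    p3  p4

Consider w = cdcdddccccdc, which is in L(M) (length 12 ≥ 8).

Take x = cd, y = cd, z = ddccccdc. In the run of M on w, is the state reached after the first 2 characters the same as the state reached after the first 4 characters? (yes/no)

Run of M on the first 4 characters of w = c d c d:
  step 0: p0  (start)
  step 1: p4  (read c: p0→p4)
  step 2: p1  (read d: p4→p1)
  step 3: p2  (read c: p1→p2)
  step 4: p1  (read d: p2→p1)

After x (step 2): p1. After xy (step 4): p1.
They match, so y = cd drives M around a cycle from p1 back to itself; pumping y any number of times keeps M in p1 before reading z, and xyⁱz ∈ L(M) for every i ≥ 0.

yes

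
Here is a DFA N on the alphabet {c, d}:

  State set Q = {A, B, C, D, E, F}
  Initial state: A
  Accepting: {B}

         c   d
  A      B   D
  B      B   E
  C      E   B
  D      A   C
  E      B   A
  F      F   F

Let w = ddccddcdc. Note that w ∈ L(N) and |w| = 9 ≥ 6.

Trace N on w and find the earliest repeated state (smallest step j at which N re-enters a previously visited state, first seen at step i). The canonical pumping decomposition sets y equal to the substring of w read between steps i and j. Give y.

Run of N on w = d d c c d d c d c:
  step 0: A  (start)
  step 1: D  (read d: A→D)
  step 2: C  (read d: D→C)
  step 3: E  (read c: C→E)
  step 4: B  (read c: E→B)
  step 5: E  (read d: B→E)   ← first repeat (E seen earlier)
  step 6: A  (read d: E→A)
  step 7: B  (read c: A→B)
  step 8: E  (read d: B→E)
  step 9: B  (read c: E→B)

So i = 3, j = 5, giving x = w[0:3] = ddc, y = w[3:5] = cd, z = w[5:9] = dcdc.
Check: |xy| = 5 ≤ 6 and |y| = 2 ≥ 1. Reading y takes N from E back to E, so every xyⁱz is accepted.
Pumping length from the standard proof: p = 6 (the number of states). The repeated state found above gives |xy| = j ≤ 6 and |y| = j − i ≥ 1.

cd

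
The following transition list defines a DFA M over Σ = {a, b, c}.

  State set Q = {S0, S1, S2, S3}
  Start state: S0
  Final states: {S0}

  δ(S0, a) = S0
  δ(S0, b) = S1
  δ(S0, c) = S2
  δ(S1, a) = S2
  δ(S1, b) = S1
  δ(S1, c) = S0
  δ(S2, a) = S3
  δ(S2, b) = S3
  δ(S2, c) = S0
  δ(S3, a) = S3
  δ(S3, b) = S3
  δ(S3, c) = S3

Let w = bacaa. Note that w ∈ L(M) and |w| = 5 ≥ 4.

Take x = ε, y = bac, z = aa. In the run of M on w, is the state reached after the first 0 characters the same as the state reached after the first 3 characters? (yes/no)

Run of M on the first 3 characters of w = b a c:
  step 0: S0  (start)
  step 1: S1  (read b: S0→S1)
  step 2: S2  (read a: S1→S2)
  step 3: S0  (read c: S2→S0)

After x (step 0): S0. After xy (step 3): S0.
They match, so y = bac drives M around a cycle from S0 back to itself; pumping y any number of times keeps M in S0 before reading z, and xyⁱz ∈ L(M) for every i ≥ 0.

yes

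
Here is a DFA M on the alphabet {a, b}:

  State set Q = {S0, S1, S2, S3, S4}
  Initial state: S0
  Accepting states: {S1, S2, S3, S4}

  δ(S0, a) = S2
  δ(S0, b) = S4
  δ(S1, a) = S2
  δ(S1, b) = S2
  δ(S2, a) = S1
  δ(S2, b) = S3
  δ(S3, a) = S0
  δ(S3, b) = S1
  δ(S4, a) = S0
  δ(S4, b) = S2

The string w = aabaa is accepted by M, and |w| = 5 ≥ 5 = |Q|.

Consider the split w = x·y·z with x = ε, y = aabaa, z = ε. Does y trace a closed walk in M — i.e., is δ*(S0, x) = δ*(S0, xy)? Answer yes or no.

Run of M on the first 5 characters of w = a a b a a:
  step 0: S0  (start)
  step 1: S2  (read a: S0→S2)
  step 2: S1  (read a: S2→S1)
  step 3: S2  (read b: S1→S2)
  step 4: S1  (read a: S2→S1)
  step 5: S2  (read a: S1→S2)

After x (step 0): S0. After xy (step 5): S2.
They differ (S0 ≠ S2), so y is not a cycle from the state after x; this split is not the one the pumping-lemma construction produces, and pumping y need not keep the string in L(M).

no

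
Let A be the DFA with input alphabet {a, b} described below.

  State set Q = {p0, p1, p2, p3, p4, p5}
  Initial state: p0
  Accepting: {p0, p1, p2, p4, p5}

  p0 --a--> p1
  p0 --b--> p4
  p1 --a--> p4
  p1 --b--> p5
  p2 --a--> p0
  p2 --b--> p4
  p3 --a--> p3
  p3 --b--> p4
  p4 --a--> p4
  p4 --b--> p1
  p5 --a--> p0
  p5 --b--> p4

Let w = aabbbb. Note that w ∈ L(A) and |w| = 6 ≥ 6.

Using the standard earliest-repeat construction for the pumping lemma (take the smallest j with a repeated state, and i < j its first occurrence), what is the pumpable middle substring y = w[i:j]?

ab

Run of A on w = a a b b b b:
  step 0: p0  (start)
  step 1: p1  (read a: p0→p1)
  step 2: p4  (read a: p1→p4)
  step 3: p1  (read b: p4→p1)   ← first repeat (p1 seen earlier)
  step 4: p5  (read b: p1→p5)
  step 5: p4  (read b: p5→p4)
  step 6: p1  (read b: p4→p1)

So i = 1, j = 3, giving x = w[0:1] = a, y = w[1:3] = ab, z = w[3:6] = bbb.
Check: |xy| = 3 ≤ 6 and |y| = 2 ≥ 1. Reading y takes A from p1 back to p1, so every xyⁱz is accepted.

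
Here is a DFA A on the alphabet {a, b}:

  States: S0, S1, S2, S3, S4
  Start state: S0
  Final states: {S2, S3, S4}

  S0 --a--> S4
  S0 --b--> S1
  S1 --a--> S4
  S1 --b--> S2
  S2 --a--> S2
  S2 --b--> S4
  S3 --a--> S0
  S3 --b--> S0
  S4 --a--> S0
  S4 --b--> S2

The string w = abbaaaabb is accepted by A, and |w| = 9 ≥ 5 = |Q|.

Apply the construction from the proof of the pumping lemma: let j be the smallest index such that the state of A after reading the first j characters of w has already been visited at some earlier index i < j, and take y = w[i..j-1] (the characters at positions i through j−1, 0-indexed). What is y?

bb

Run of A on w = a b b a a a a b b:
  step 0: S0  (start)
  step 1: S4  (read a: S0→S4)
  step 2: S2  (read b: S4→S2)
  step 3: S4  (read b: S2→S4)   ← first repeat (S4 seen earlier)
  step 4: S0  (read a: S4→S0)
  step 5: S4  (read a: S0→S4)
  step 6: S0  (read a: S4→S0)
  step 7: S4  (read a: S0→S4)
  step 8: S2  (read b: S4→S2)
  step 9: S4  (read b: S2→S4)

So i = 1, j = 3, giving x = w[0:1] = a, y = w[1:3] = bb, z = w[3:9] = aaaabb.
Check: |xy| = 3 ≤ 5 and |y| = 2 ≥ 1. Reading y takes A from S4 back to S4, so every xyⁱz is accepted.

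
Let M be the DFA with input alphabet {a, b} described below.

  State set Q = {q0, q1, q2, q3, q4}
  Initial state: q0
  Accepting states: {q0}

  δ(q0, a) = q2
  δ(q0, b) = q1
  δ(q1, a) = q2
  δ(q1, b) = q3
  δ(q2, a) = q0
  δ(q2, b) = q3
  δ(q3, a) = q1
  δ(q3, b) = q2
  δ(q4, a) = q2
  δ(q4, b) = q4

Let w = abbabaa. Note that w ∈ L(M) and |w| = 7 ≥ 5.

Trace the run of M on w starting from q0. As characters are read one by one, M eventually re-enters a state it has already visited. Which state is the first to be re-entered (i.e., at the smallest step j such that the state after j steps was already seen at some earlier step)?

q2

State sequence: q0 -a-> q2 -b-> q3 -b-> q2 -a-> q0 -b-> q1 -a-> q2 -a-> q0
First repeat at step 3: q2 was already visited.

The earliest repeat is at step j = 3: M is in q2, which it already visited at step i = 1.
Pumping length from the standard proof: p = 5 (the number of states). The repeated state found above gives |xy| = j ≤ 5 and |y| = j − i ≥ 1.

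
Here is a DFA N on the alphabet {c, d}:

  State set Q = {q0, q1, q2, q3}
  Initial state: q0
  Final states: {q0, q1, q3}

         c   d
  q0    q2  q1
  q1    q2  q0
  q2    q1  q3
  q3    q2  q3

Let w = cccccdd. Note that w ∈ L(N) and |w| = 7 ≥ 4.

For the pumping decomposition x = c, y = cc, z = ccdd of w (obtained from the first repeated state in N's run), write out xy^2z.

xy^2z = c·cc·cc·ccdd = cccccccdd.
Reading y = cc takes N from q2 back to q2, so after x·y·y the machine is still in q2, and z then leads to the accepting state q3. Hence cccccccdd ∈ L(N).

cccccccdd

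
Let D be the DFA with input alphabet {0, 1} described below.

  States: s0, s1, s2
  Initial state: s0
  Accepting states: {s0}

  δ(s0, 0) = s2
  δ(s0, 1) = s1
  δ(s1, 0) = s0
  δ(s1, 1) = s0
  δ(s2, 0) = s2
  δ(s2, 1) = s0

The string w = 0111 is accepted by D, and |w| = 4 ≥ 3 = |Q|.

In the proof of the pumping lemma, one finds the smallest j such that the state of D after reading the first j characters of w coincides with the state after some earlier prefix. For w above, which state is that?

s0

Run of D on w = 0 1 1 1:
  step 0: s0  (start)
  step 1: s2  (read 0: s0→s2)
  step 2: s0  (read 1: s2→s0)   ← first repeat (s0 seen earlier)
  step 3: s1  (read 1: s0→s1)
  step 4: s0  (read 1: s1→s0)

The earliest repeat is at step j = 2: D is in s0, which it already visited at step i = 0.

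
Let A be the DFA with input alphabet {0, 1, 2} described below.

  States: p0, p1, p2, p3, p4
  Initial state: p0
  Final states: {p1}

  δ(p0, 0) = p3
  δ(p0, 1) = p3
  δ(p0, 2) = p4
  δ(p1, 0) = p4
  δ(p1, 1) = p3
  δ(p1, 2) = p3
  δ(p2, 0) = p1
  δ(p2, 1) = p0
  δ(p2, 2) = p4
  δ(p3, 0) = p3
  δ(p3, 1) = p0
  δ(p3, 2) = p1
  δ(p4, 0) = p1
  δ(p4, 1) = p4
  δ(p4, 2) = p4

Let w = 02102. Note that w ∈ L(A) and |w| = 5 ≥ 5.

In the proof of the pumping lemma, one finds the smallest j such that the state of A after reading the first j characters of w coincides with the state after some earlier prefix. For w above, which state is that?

State sequence: p0 -0-> p3 -2-> p1 -1-> p3 -0-> p3 -2-> p1
First repeat at step 3: p3 was already visited.

The earliest repeat is at step j = 3: A is in p3, which it already visited at step i = 1.
Since A has 5 states, any run of length ≥ 5 visits 5+1 states, so by pigeonhole some state repeats within the first 5 steps — that repeat gives the pumpable loop.

p3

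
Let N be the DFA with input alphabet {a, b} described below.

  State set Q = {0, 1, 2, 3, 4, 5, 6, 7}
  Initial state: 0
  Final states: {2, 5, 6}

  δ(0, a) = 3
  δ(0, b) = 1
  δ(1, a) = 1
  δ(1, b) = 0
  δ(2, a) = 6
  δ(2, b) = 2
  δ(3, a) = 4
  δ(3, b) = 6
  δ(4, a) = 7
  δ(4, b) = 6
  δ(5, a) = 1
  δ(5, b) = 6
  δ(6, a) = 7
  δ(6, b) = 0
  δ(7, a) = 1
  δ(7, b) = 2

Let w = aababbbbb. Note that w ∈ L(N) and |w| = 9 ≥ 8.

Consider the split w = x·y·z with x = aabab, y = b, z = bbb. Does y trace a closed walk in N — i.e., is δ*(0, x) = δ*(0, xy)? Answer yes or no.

yes

State sequence: 0 -a-> 3 -a-> 4 -b-> 6 -a-> 7 -b-> 2 -b-> 2

After x (step 5): 2. After xy (step 6): 2.
They match, so y = b drives N around a cycle from 2 back to itself; pumping y any number of times keeps N in 2 before reading z, and xyⁱz ∈ L(N) for every i ≥ 0.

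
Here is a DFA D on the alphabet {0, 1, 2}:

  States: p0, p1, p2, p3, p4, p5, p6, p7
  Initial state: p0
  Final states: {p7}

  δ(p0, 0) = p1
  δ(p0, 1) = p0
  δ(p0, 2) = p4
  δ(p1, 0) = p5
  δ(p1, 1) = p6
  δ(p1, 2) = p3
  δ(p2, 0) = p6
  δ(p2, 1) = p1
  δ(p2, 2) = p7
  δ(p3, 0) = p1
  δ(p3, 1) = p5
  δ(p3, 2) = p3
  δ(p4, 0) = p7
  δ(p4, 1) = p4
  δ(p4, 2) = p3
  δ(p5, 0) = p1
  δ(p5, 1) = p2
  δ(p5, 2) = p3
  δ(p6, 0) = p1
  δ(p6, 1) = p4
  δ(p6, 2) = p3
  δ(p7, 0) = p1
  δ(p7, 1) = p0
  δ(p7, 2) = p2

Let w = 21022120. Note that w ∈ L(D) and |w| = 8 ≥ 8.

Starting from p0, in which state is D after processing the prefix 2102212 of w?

State sequence: p0 -2-> p4 -1-> p4 -0-> p7 -2-> p2 -2-> p7 -1-> p0 -2-> p4

After reading 7 characters, D is in state p4.

p4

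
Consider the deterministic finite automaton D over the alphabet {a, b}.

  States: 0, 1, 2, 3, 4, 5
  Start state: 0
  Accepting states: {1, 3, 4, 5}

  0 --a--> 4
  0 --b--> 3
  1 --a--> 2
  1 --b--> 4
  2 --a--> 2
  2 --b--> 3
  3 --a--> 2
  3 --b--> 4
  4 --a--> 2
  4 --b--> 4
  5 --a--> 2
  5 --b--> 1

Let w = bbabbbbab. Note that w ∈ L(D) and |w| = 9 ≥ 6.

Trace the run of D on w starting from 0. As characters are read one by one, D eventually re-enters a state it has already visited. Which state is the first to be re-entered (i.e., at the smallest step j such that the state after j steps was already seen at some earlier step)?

Run of D on w = b b a b b b b a b:
  step 0: 0  (start)
  step 1: 3  (read b: 0→3)
  step 2: 4  (read b: 3→4)
  step 3: 2  (read a: 4→2)
  step 4: 3  (read b: 2→3)   ← first repeat (3 seen earlier)
  step 5: 4  (read b: 3→4)
  step 6: 4  (read b: 4→4)
  step 7: 4  (read b: 4→4)
  step 8: 2  (read a: 4→2)
  step 9: 3  (read b: 2→3)

The earliest repeat is at step j = 4: D is in 3, which it already visited at step i = 1.

3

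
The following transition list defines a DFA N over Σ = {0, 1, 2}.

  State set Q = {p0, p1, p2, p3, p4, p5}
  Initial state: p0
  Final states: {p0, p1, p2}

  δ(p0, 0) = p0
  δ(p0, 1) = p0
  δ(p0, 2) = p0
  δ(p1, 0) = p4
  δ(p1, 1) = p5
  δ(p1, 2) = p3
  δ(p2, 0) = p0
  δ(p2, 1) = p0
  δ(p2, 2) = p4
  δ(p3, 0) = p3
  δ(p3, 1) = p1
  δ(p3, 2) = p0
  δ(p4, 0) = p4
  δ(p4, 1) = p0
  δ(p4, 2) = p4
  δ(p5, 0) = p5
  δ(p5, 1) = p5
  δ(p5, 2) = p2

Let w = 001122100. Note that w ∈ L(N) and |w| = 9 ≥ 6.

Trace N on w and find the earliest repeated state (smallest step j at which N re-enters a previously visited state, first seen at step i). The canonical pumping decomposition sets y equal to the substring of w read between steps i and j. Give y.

State sequence: p0 -0-> p0 -0-> p0 -1-> p0 -1-> p0 -2-> p0 -2-> p0 -1-> p0 -0-> p0 -0-> p0
First repeat at step 1: p0 was already visited.

So i = 0, j = 1, giving x = w[0:0] = ε, y = w[0:1] = 0, z = w[1:9] = 01122100.
Check: |xy| = 1 ≤ 6 and |y| = 1 ≥ 1. Reading y takes N from p0 back to p0, so every xyⁱz is accepted.
With |Q| = 6, pigeonhole forces a state repeat no later than step 6; the substring read between the first and second visits to that state can be pumped.

0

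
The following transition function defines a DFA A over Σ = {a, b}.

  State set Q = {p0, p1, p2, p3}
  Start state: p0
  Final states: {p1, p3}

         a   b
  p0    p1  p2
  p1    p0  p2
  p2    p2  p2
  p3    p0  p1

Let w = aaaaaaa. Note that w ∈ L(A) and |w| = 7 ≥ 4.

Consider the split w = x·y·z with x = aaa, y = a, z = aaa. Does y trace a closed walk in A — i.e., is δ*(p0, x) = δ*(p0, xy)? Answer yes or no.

no

State sequence: p0 -a-> p1 -a-> p0 -a-> p1 -a-> p0

After x (step 3): p1. After xy (step 4): p0.
They differ (p1 ≠ p0), so y is not a cycle from the state after x; this split is not the one the pumping-lemma construction produces, and pumping y need not keep the string in L(A).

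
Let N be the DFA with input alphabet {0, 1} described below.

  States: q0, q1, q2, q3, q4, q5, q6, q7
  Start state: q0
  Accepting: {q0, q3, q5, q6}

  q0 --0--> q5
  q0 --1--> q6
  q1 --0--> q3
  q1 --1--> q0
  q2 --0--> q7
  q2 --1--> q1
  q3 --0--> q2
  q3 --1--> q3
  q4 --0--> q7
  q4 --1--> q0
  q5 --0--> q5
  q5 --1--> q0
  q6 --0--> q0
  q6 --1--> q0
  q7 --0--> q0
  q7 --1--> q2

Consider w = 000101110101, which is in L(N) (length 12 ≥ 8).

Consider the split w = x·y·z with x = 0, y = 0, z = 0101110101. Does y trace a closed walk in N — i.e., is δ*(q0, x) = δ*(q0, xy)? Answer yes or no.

Run of N on the first 2 characters of w = 0 0:
  step 0: q0  (start)
  step 1: q5  (read 0: q0→q5)
  step 2: q5  (read 0: q5→q5)

After x (step 1): q5. After xy (step 2): q5.
They match, so y = 0 drives N around a cycle from q5 back to itself; pumping y any number of times keeps N in q5 before reading z, and xyⁱz ∈ L(N) for every i ≥ 0.

yes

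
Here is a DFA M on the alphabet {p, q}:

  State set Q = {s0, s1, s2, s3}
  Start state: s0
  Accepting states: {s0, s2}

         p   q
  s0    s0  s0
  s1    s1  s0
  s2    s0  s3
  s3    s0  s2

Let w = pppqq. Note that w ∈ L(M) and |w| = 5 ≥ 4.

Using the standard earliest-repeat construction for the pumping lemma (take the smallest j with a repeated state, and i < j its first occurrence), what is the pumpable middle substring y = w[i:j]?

Run of M on w = p p p q q:
  step 0: s0  (start)
  step 1: s0  (read p: s0→s0)   ← first repeat (s0 seen earlier)
  step 2: s0  (read p: s0→s0)
  step 3: s0  (read p: s0→s0)
  step 4: s0  (read q: s0→s0)
  step 5: s0  (read q: s0→s0)

So i = 0, j = 1, giving x = w[0:0] = ε, y = w[0:1] = p, z = w[1:5] = ppqq.
Check: |xy| = 1 ≤ 4 and |y| = 1 ≥ 1. Reading y takes M from s0 back to s0, so every xyⁱz is accepted.
Since M has 4 states, any run of length ≥ 4 visits 4+1 states, so by pigeonhole some state repeats within the first 4 steps — that repeat gives the pumpable loop.

p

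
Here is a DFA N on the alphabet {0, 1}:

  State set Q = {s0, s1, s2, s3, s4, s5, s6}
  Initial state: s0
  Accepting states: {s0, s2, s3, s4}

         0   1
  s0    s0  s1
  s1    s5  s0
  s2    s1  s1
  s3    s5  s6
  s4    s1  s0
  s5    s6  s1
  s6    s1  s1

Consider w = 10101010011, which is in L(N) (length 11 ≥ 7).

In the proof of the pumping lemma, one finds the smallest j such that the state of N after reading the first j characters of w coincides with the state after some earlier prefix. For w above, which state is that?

State sequence: s0 -1-> s1 -0-> s5 -1-> s1 -0-> s5 -1-> s1 -0-> s5 -1-> s1 -0-> s5 -0-> s6 -1-> s1 -1-> s0
First repeat at step 3: s1 was already visited.

The earliest repeat is at step j = 3: N is in s1, which it already visited at step i = 1.
The DFA has 7 states, so the proof of the pumping lemma guarantees a repeated state among the first 7+1 visited; the segment between the two visits is the pumpable y.

s1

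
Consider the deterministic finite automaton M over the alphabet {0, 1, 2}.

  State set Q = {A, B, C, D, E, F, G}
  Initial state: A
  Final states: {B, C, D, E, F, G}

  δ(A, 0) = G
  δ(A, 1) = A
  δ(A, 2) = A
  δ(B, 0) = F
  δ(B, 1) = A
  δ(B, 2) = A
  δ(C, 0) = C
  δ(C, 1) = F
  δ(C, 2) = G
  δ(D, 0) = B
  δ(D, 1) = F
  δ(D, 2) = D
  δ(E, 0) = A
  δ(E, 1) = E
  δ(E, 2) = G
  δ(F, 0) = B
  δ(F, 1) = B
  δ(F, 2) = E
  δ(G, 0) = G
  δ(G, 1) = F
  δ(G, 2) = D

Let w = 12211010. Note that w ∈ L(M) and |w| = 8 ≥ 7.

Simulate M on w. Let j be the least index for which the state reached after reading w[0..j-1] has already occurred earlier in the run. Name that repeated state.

Run of M on w = 1 2 2 1 1 0 1 0:
  step 0: A  (start)
  step 1: A  (read 1: A→A)   ← first repeat (A seen earlier)
  step 2: A  (read 2: A→A)
  step 3: A  (read 2: A→A)
  step 4: A  (read 1: A→A)
  step 5: A  (read 1: A→A)
  step 6: G  (read 0: A→G)
  step 7: F  (read 1: G→F)
  step 8: B  (read 0: F→B)

The earliest repeat is at step j = 1: M is in A, which it already visited at step i = 0.
The DFA has 7 states, so the proof of the pumping lemma guarantees a repeated state among the first 7+1 visited; the segment between the two visits is the pumpable y.

A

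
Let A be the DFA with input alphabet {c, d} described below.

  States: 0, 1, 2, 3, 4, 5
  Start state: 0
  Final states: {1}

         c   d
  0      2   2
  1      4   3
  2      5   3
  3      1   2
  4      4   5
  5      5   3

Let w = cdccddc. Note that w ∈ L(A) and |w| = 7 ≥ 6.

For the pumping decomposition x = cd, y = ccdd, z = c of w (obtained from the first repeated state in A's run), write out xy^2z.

cdccddccddc

xy^2z = cd·ccdd·ccdd·c = cdccddccddc.
Reading y = ccdd takes A from 3 back to 3, so after x·y·y the machine is still in 3, and z then leads to the accepting state 1. Hence cdccddccddc ∈ L(A).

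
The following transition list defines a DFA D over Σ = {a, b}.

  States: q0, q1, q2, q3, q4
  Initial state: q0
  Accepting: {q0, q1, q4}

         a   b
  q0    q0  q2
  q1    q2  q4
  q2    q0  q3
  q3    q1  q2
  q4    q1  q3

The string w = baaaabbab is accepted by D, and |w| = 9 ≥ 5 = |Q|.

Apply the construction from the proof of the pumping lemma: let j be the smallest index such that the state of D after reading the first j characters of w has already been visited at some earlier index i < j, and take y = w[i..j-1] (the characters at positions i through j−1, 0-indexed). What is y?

State sequence: q0 -b-> q2 -a-> q0 -a-> q0 -a-> q0 -a-> q0 -b-> q2 -b-> q3 -a-> q1 -b-> q4
First repeat at step 2: q0 was already visited.

So i = 0, j = 2, giving x = w[0:0] = ε, y = w[0:2] = ba, z = w[2:9] = aaabbab.
Check: |xy| = 2 ≤ 5 and |y| = 2 ≥ 1. Reading y takes D from q0 back to q0, so every xyⁱz is accepted.

ba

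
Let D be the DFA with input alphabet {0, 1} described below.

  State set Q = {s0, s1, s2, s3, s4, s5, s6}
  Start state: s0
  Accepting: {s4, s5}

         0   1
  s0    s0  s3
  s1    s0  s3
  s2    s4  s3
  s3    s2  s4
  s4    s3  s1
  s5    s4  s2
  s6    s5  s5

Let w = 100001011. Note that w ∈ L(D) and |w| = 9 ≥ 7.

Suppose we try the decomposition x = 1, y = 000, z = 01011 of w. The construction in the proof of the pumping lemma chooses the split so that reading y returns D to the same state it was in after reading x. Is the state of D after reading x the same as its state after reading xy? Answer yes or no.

State sequence: s0 -1-> s3 -0-> s2 -0-> s4 -0-> s3

After x (step 1): s3. After xy (step 4): s3.
They match, so y = 000 drives D around a cycle from s3 back to itself; pumping y any number of times keeps D in s3 before reading z, and xyⁱz ∈ L(D) for every i ≥ 0.

yes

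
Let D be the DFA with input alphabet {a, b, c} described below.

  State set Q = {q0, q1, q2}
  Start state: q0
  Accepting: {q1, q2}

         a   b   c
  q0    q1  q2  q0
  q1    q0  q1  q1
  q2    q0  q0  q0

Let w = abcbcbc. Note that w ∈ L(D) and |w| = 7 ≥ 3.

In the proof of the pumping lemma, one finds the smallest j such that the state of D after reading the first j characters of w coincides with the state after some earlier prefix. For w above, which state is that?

q1

Run of D on w = a b c b c b c:
  step 0: q0  (start)
  step 1: q1  (read a: q0→q1)
  step 2: q1  (read b: q1→q1)   ← first repeat (q1 seen earlier)
  step 3: q1  (read c: q1→q1)
  step 4: q1  (read b: q1→q1)
  step 5: q1  (read c: q1→q1)
  step 6: q1  (read b: q1→q1)
  step 7: q1  (read c: q1→q1)

The earliest repeat is at step j = 2: D is in q1, which it already visited at step i = 1.
Since D has 3 states, any run of length ≥ 3 visits 3+1 states, so by pigeonhole some state repeats within the first 3 steps — that repeat gives the pumpable loop.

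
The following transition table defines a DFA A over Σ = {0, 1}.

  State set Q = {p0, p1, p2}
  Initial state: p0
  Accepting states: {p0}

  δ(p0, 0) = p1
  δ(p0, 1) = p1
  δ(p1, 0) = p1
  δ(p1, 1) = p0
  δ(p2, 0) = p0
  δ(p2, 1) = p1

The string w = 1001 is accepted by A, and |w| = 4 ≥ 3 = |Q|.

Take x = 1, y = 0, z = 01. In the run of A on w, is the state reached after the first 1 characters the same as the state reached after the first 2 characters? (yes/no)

yes

State sequence: p0 -1-> p1 -0-> p1

After x (step 1): p1. After xy (step 2): p1.
They match, so y = 0 drives A around a cycle from p1 back to itself; pumping y any number of times keeps A in p1 before reading z, and xyⁱz ∈ L(A) for every i ≥ 0.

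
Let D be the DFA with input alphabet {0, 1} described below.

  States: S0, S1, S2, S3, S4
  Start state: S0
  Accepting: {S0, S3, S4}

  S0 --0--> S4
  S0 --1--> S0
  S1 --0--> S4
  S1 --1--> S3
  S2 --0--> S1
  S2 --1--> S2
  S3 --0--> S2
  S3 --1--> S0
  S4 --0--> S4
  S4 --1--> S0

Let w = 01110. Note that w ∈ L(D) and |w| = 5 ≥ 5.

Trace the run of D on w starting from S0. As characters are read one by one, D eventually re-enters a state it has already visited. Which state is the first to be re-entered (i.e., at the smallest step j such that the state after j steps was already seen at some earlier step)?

Run of D on w = 0 1 1 1 0:
  step 0: S0  (start)
  step 1: S4  (read 0: S0→S4)
  step 2: S0  (read 1: S4→S0)   ← first repeat (S0 seen earlier)
  step 3: S0  (read 1: S0→S0)
  step 4: S0  (read 1: S0→S0)
  step 5: S4  (read 0: S0→S4)

The earliest repeat is at step j = 2: D is in S0, which it already visited at step i = 0.
With |Q| = 5, pigeonhole forces a state repeat no later than step 5; the substring read between the first and second visits to that state can be pumped.

S0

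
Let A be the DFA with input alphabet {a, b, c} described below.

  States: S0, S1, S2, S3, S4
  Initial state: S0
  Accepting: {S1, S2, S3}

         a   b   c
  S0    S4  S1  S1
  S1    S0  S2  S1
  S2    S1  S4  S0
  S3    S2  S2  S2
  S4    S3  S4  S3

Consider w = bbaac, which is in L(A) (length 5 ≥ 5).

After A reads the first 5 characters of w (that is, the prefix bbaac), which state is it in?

S1

State sequence: S0 -b-> S1 -b-> S2 -a-> S1 -a-> S0 -c-> S1

After reading 5 characters, A is in state S1.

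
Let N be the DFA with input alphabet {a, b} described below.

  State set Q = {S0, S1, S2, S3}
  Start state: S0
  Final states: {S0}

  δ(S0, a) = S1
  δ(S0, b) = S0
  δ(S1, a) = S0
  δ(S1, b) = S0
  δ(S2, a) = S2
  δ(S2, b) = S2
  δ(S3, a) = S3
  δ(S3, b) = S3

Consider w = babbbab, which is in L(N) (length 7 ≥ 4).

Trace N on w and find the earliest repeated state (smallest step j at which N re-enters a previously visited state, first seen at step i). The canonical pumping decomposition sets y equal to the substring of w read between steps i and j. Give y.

State sequence: S0 -b-> S0 -a-> S1 -b-> S0 -b-> S0 -b-> S0 -a-> S1 -b-> S0
First repeat at step 1: S0 was already visited.

So i = 0, j = 1, giving x = w[0:0] = ε, y = w[0:1] = b, z = w[1:7] = abbbab.
Check: |xy| = 1 ≤ 4 and |y| = 1 ≥ 1. Reading y takes N from S0 back to S0, so every xyⁱz is accepted.

b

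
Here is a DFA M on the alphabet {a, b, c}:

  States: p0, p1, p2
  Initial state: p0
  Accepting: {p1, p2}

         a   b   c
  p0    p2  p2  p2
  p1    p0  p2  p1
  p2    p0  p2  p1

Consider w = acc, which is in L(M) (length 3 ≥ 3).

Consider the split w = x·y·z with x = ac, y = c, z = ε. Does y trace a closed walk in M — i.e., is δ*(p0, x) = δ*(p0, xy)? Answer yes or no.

yes

Run of M on the first 3 characters of w = a c c:
  step 0: p0  (start)
  step 1: p2  (read a: p0→p2)
  step 2: p1  (read c: p2→p1)
  step 3: p1  (read c: p1→p1)

After x (step 2): p1. After xy (step 3): p1.
They match, so y = c drives M around a cycle from p1 back to itself; pumping y any number of times keeps M in p1 before reading z, and xyⁱz ∈ L(M) for every i ≥ 0.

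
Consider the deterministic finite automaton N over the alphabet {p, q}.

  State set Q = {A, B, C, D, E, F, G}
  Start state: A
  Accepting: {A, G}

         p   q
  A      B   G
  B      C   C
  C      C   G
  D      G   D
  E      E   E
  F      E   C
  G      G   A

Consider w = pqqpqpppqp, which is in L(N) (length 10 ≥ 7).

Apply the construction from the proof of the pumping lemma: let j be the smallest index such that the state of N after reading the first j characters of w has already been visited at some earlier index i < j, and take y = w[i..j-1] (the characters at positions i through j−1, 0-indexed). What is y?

p

State sequence: A -p-> B -q-> C -q-> G -p-> G -q-> A -p-> B -p-> C -p-> C -q-> G -p-> G
First repeat at step 4: G was already visited.

So i = 3, j = 4, giving x = w[0:3] = pqq, y = w[3:4] = p, z = w[4:10] = qpppqp.
Check: |xy| = 4 ≤ 7 and |y| = 1 ≥ 1. Reading y takes N from G back to G, so every xyⁱz is accepted.
With |Q| = 7, pigeonhole forces a state repeat no later than step 7; the substring read between the first and second visits to that state can be pumped.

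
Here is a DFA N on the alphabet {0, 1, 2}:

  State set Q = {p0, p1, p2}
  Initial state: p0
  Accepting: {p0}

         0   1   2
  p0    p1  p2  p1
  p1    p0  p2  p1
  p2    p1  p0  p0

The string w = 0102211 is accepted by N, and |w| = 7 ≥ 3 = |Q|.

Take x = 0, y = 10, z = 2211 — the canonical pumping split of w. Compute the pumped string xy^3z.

01010102211

xy^3z = 0·10·10·10·2211 = 01010102211.
Reading y = 10 takes N from p1 back to p1, so after x·y·y·y the machine is still in p1, and z then leads to the accepting state p0. Hence 01010102211 ∈ L(N).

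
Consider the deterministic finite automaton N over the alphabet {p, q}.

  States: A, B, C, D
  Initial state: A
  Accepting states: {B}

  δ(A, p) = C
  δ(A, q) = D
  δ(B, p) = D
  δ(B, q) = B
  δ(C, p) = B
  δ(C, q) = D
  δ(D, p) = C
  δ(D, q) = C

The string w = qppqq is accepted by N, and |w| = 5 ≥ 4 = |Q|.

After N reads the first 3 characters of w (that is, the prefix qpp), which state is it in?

B

Run of N on the first 3 characters of w = q p p:
  step 0: A  (start)
  step 1: D  (read q: A→D)
  step 2: C  (read p: D→C)
  step 3: B  (read p: C→B)

After reading 3 characters, N is in state B.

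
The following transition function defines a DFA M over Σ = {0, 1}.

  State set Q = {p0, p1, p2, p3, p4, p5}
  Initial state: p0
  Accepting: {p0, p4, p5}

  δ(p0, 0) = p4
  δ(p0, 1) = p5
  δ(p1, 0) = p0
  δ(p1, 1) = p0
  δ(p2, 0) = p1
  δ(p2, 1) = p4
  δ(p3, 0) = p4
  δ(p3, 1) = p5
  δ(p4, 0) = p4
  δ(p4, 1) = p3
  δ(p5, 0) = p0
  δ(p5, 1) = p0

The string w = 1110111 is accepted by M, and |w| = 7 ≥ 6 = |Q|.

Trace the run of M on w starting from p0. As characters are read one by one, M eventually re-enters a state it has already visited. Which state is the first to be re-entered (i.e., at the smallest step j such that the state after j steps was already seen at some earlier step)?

p0

State sequence: p0 -1-> p5 -1-> p0 -1-> p5 -0-> p0 -1-> p5 -1-> p0 -1-> p5
First repeat at step 2: p0 was already visited.

The earliest repeat is at step j = 2: M is in p0, which it already visited at step i = 0.
Pumping length from the standard proof: p = 6 (the number of states). The repeated state found above gives |xy| = j ≤ 6 and |y| = j − i ≥ 1.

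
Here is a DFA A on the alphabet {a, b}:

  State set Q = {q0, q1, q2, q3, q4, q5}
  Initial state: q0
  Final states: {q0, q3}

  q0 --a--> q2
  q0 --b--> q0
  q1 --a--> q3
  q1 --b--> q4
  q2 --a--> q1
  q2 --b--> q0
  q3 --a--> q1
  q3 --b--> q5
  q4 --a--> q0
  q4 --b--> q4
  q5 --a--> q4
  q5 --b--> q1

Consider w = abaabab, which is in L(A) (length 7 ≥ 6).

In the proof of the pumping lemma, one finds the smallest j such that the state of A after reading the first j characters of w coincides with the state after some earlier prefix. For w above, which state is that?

State sequence: q0 -a-> q2 -b-> q0 -a-> q2 -a-> q1 -b-> q4 -a-> q0 -b-> q0
First repeat at step 2: q0 was already visited.

The earliest repeat is at step j = 2: A is in q0, which it already visited at step i = 0.
Since A has 6 states, any run of length ≥ 6 visits 6+1 states, so by pigeonhole some state repeats within the first 6 steps — that repeat gives the pumpable loop.

q0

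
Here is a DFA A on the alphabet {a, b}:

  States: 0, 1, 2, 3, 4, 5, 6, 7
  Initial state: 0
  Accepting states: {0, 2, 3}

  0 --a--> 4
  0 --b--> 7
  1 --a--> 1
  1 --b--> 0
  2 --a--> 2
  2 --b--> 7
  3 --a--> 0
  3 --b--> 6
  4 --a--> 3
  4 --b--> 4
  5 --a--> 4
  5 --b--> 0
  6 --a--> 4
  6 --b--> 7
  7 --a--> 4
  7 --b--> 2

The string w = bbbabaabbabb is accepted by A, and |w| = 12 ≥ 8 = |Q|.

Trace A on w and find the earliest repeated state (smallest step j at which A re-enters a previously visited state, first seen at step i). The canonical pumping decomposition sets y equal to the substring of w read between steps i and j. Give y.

State sequence: 0 -b-> 7 -b-> 2 -b-> 7 -a-> 4 -b-> 4 -a-> 3 -a-> 0 -b-> 7 -b-> 2 -a-> 2 -b-> 7 -b-> 2
First repeat at step 3: 7 was already visited.

So i = 1, j = 3, giving x = w[0:1] = b, y = w[1:3] = bb, z = w[3:12] = abaabbabb.
Check: |xy| = 3 ≤ 8 and |y| = 2 ≥ 1. Reading y takes A from 7 back to 7, so every xyⁱz is accepted.

bb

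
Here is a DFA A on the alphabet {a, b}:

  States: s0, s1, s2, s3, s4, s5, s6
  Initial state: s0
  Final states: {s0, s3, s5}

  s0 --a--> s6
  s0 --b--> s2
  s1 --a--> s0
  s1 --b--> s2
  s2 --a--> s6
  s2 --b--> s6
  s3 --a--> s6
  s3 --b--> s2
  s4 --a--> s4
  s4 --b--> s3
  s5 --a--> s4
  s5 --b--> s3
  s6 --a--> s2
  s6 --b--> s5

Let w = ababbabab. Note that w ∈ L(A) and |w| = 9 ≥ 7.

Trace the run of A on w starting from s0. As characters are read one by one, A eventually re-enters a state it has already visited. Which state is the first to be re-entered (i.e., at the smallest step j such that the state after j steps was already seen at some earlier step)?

Run of A on w = a b a b b a b a b:
  step 0: s0  (start)
  step 1: s6  (read a: s0→s6)
  step 2: s5  (read b: s6→s5)
  step 3: s4  (read a: s5→s4)
  step 4: s3  (read b: s4→s3)
  step 5: s2  (read b: s3→s2)
  step 6: s6  (read a: s2→s6)   ← first repeat (s6 seen earlier)
  step 7: s5  (read b: s6→s5)
  step 8: s4  (read a: s5→s4)
  step 9: s3  (read b: s4→s3)

The earliest repeat is at step j = 6: A is in s6, which it already visited at step i = 1.
The DFA has 7 states, so the proof of the pumping lemma guarantees a repeated state among the first 7+1 visited; the segment between the two visits is the pumpable y.

s6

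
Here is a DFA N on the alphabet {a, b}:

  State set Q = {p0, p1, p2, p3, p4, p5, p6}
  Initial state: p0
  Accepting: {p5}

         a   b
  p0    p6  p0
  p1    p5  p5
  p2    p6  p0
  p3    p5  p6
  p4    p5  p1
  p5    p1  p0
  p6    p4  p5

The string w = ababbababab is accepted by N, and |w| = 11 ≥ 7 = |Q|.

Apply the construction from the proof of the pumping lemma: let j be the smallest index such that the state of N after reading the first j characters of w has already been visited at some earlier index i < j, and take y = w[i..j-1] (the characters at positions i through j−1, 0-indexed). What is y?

ab

State sequence: p0 -a-> p6 -b-> p5 -a-> p1 -b-> p5 -b-> p0 -a-> p6 -b-> p5 -a-> p1 -b-> p5 -a-> p1 -b-> p5
First repeat at step 4: p5 was already visited.

So i = 2, j = 4, giving x = w[0:2] = ab, y = w[2:4] = ab, z = w[4:11] = bababab.
Check: |xy| = 4 ≤ 7 and |y| = 2 ≥ 1. Reading y takes N from p5 back to p5, so every xyⁱz is accepted.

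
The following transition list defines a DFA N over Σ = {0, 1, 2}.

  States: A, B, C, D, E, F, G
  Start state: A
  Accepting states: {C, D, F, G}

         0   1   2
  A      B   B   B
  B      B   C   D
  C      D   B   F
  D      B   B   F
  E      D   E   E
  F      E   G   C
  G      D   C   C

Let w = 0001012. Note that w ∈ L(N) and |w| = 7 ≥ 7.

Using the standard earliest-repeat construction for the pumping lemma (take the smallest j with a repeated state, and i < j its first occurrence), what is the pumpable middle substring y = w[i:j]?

Run of N on w = 0 0 0 1 0 1 2:
  step 0: A  (start)
  step 1: B  (read 0: A→B)
  step 2: B  (read 0: B→B)   ← first repeat (B seen earlier)
  step 3: B  (read 0: B→B)
  step 4: C  (read 1: B→C)
  step 5: D  (read 0: C→D)
  step 6: B  (read 1: D→B)
  step 7: D  (read 2: B→D)

So i = 1, j = 2, giving x = w[0:1] = 0, y = w[1:2] = 0, z = w[2:7] = 01012.
Check: |xy| = 2 ≤ 7 and |y| = 1 ≥ 1. Reading y takes N from B back to B, so every xyⁱz is accepted.

0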